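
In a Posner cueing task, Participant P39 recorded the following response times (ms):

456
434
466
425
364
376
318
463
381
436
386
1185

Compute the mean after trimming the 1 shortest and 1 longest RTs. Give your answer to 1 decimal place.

418.7 ms

Sorted: 318, 364, 376, 381, 386, 425, 434, 436, 456, 463, 466, 1185
Drop lowest 1 (318) and highest 1 (1185)
Remaining (n=10): Σ = 4187, mean = 4187/10 = 418.700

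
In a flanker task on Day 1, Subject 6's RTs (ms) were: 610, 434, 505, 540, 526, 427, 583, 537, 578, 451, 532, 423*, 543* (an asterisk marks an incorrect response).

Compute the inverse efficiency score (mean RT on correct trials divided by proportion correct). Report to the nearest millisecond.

Correct trials (n=11): 610, 434, 505, 540, 526, 427, 583, 537, 578, 451, 532
Mean correct RT = 5723/11 = 520.2727 ms
Proportion correct = 11/13
IES = 520.2727 / (11/13) = 614.868 ms

615 ms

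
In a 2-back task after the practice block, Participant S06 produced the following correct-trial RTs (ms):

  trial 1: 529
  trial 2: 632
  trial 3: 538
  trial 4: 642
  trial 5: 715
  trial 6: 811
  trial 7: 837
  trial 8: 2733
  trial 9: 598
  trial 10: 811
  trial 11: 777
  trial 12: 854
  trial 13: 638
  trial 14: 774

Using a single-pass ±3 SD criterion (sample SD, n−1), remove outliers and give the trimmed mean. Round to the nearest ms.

n = 14, ΣRT = 11889, M = 849.214
Σ(x−M)² = 3977858.36; s = √(3977858.36/13) = 553.163
Cutoffs: 849.214 ± 3·553.163 → [-810.3, 2508.7]
Outside: 2733 → excluded.
Retained (n=13): Σ = 9156, mean = 9156/13 = 704.308

704 ms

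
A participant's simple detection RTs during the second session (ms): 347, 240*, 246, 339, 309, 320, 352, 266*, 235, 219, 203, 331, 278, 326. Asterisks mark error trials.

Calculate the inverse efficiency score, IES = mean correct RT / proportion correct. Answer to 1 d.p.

Correct trials (n=12): 347, 246, 339, 309, 320, 352, 235, 219, 203, 331, 278, 326
Mean correct RT = 3505/12 = 292.0833 ms
Proportion correct = 12/14
IES = 292.0833 / (12/14) = 340.764 ms

340.8 ms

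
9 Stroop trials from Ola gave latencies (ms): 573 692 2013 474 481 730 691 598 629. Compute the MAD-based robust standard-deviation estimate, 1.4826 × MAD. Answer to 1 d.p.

93.4 ms

Sorted: 474, 481, 573, 598, 629, 691, 692, 730, 2013 → median = 629
|x − 629| sorted: 0, 31, 56, 62, 63, 101, 148, 155, 1384 → MAD = 63
Robust SD ≈ 1.4826 × 63 = 93.404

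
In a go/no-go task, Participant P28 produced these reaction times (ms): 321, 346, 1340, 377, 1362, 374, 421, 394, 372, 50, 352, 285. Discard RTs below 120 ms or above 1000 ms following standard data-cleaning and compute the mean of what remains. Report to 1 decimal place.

Excluded: 50, 1340, 1362
Retained (n=9): Σ = 3242
Mean = 3242/9 = 360.2222

360.2 ms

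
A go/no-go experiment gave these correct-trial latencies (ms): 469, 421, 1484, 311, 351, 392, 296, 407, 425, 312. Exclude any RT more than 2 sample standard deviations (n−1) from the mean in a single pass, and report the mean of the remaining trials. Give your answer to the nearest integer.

n = 10, ΣRT = 4868, M = 486.800
Σ(x−M)² = 1134535.60; s = √(1134535.60/9) = 355.049
Cutoffs: 486.800 ± 2·355.049 → [-223.3, 1196.9]
Outside: 1484 → excluded.
Retained (n=9): Σ = 3384, mean = 3384/9 = 376.000

376 ms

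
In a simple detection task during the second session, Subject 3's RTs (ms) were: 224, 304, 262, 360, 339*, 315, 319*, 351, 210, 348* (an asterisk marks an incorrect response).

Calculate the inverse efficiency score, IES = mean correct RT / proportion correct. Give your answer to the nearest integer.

413 ms

Correct trials (n=7): 224, 304, 262, 360, 315, 351, 210
Mean correct RT = 2026/7 = 289.4286 ms
Proportion correct = 7/10
IES = 289.4286 / (7/10) = 413.469 ms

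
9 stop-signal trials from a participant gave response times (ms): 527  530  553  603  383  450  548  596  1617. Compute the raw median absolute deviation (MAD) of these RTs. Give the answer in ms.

Sorted: 383, 450, 527, 530, 548, 553, 596, 603, 1617 → median = 548
|x − 548|: 21, 18, 5, 55, 165, 98, 0, 48, 1069
Sorted deviations: 0, 5, 18, 21, 48, 55, 98, 165, 1069 → MAD = 48

48 ms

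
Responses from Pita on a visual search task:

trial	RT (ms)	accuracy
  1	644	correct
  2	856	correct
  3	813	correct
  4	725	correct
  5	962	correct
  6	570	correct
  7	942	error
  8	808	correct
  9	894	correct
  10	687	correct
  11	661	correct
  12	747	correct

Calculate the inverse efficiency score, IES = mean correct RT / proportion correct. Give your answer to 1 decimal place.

Correct trials (n=11): 644, 856, 813, 725, 962, 570, 808, 894, 687, 661, 747
Mean correct RT = 8367/11 = 760.6364 ms
Proportion correct = 11/12
IES = 760.6364 / (11/12) = 829.785 ms

829.8 ms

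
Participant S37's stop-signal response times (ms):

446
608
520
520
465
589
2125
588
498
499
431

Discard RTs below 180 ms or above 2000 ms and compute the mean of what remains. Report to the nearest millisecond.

Excluded: 2125
Retained (n=10): Σ = 5164
Mean = 5164/10 = 516.4000

516 ms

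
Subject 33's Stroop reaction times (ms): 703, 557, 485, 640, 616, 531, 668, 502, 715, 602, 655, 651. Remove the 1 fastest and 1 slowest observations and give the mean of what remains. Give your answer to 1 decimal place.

Sorted: 485, 502, 531, 557, 602, 616, 640, 651, 655, 668, 703, 715
Drop lowest 1 (485) and highest 1 (715)
Remaining (n=10): Σ = 6125, mean = 6125/10 = 612.500

612.5 ms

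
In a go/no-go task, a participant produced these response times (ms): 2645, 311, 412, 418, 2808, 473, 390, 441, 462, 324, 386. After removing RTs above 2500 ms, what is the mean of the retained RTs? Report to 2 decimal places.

Excluded: 2645, 2808
Retained (n=9): Σ = 3617
Mean = 3617/9 = 401.8889

401.89 ms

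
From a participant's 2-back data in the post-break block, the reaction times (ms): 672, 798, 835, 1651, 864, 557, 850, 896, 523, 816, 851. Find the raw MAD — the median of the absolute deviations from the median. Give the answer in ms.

Sorted: 523, 557, 672, 798, 816, 835, 850, 851, 864, 896, 1651 → median = 835
|x − 835|: 163, 37, 0, 816, 29, 278, 15, 61, 312, 19, 16
Sorted deviations: 0, 15, 16, 19, 29, 37, 61, 163, 278, 312, 816 → MAD = 37

37 ms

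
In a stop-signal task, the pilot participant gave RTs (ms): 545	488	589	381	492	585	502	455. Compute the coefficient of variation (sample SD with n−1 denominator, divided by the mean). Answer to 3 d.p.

n = 8, Σ = 4037, M = 504.6250
Σ(x−M)² = 33397.875; s = √(33397.875/7) = 69.0733
CV = 69.0733 / 504.6250 = 0.13688

0.137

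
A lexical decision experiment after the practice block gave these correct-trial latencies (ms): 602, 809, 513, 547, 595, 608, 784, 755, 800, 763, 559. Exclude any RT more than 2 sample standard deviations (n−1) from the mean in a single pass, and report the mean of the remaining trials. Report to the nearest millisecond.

667 ms

n = 11, ΣRT = 7335, M = 666.818
Σ(x−M)² = 131171.64; s = √(131171.64/10) = 114.530
Cutoffs: 666.818 ± 2·114.530 → [437.8, 895.9]
No RTs fall outside the cutoffs; all 11 retained. Mean = 7335/11 = 666.818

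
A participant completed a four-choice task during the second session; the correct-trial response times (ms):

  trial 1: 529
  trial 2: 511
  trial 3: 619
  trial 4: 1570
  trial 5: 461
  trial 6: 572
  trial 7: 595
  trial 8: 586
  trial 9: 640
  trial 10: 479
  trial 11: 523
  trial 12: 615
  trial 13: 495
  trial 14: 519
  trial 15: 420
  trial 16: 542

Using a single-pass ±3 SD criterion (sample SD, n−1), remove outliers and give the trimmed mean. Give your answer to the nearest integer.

540 ms

n = 16, ΣRT = 9676, M = 604.750
Σ(x−M)² = 1049933.00; s = √(1049933.00/15) = 264.567
Cutoffs: 604.750 ± 3·264.567 → [-189.0, 1398.5]
Outside: 1570 → excluded.
Retained (n=15): Σ = 8106, mean = 8106/15 = 540.400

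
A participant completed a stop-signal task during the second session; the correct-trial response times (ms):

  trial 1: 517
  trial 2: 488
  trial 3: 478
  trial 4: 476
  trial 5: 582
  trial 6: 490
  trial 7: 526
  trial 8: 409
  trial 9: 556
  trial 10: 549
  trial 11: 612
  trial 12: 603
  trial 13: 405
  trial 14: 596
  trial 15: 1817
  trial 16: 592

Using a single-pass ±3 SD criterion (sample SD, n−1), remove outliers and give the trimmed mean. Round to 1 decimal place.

n = 16, ΣRT = 9696, M = 606.000
Σ(x−M)² = 1627382.00; s = √(1627382.00/15) = 329.381
Cutoffs: 606.000 ± 3·329.381 → [-382.1, 1594.1]
Outside: 1817 → excluded.
Retained (n=15): Σ = 7879, mean = 7879/15 = 525.267

525.3 ms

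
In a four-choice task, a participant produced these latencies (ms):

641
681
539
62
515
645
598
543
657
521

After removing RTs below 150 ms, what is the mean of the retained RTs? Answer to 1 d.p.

Excluded: 62
Retained (n=9): Σ = 5340
Mean = 5340/9 = 593.3333

593.3 ms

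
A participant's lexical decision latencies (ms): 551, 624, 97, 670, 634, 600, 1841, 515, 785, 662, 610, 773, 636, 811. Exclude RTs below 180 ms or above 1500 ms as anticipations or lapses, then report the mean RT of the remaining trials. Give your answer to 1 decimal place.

655.9 ms

Excluded: 97, 1841
Retained (n=12): Σ = 7871
Mean = 7871/12 = 655.9167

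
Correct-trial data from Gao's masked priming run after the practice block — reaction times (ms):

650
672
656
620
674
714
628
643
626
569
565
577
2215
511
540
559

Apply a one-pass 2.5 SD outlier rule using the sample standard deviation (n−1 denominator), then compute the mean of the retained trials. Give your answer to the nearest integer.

614 ms

n = 16, ΣRT = 11419, M = 713.688
Σ(x−M)² = 2450345.44; s = √(2450345.44/15) = 404.174
Cutoffs: 713.688 ± 2.5·404.174 → [-296.7, 1724.1]
Outside: 2215 → excluded.
Retained (n=15): Σ = 9204, mean = 9204/15 = 613.600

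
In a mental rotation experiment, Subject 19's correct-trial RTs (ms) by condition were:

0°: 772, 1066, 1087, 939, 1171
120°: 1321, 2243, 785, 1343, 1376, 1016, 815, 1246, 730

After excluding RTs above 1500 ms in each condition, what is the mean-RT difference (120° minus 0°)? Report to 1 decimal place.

120°: exclude 2243
M(0°) = 5035/5 = 1007.000
M(120°) = 8632/8 = 1079.000
Difference = 1079.000 − 1007.000 = 72.000 ms

72.0 ms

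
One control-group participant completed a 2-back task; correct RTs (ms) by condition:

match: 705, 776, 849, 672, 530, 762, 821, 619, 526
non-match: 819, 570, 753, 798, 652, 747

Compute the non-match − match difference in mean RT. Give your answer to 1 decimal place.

M(match) = 6260/9 = 695.556
M(non-match) = 4339/6 = 723.167
Difference = 723.167 − 695.556 = 27.611 ms

27.6 ms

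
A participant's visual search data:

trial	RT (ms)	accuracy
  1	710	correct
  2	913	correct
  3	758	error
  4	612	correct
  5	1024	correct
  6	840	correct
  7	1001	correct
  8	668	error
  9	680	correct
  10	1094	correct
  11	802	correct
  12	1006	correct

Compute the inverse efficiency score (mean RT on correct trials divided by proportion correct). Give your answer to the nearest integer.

Correct trials (n=10): 710, 913, 612, 1024, 840, 1001, 680, 1094, 802, 1006
Mean correct RT = 8682/10 = 868.2000 ms
Proportion correct = 10/12
IES = 868.2000 / (10/12) = 1041.840 ms

1042 ms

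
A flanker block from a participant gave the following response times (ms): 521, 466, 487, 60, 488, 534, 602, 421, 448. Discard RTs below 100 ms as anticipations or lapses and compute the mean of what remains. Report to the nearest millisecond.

496 ms

Excluded: 60
Retained (n=8): Σ = 3967
Mean = 3967/8 = 495.8750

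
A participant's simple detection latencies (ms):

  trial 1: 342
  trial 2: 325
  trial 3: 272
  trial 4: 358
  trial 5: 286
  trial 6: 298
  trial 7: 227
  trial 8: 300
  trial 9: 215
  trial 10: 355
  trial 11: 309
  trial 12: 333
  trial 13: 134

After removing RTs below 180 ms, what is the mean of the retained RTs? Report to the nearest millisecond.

Excluded: 134
Retained (n=12): Σ = 3620
Mean = 3620/12 = 301.6667

302 ms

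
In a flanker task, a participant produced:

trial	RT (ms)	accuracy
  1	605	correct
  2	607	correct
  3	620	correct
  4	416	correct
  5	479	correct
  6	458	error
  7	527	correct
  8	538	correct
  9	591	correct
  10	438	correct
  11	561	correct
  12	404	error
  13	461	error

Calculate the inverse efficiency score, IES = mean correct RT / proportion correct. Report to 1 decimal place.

699.7 ms

Correct trials (n=10): 605, 607, 620, 416, 479, 527, 538, 591, 438, 561
Mean correct RT = 5382/10 = 538.2000 ms
Proportion correct = 10/13
IES = 538.2000 / (10/13) = 699.660 ms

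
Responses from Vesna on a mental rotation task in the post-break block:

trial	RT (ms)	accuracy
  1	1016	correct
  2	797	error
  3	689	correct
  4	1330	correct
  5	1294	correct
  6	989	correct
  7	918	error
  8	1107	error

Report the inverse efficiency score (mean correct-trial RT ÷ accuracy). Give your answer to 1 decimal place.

Correct trials (n=5): 1016, 689, 1330, 1294, 989
Mean correct RT = 5318/5 = 1063.6000 ms
Proportion correct = 5/8
IES = 1063.6000 / (5/8) = 1701.760 ms

1701.8 ms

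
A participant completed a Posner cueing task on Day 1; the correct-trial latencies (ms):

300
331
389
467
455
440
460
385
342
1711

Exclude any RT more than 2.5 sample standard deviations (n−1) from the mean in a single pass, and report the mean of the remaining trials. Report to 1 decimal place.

n = 10, ΣRT = 5280, M = 528.000
Σ(x−M)² = 1586066.00; s = √(1586066.00/9) = 419.797
Cutoffs: 528.000 ± 2.5·419.797 → [-521.5, 1577.5]
Outside: 1711 → excluded.
Retained (n=9): Σ = 3569, mean = 3569/9 = 396.556

396.6 ms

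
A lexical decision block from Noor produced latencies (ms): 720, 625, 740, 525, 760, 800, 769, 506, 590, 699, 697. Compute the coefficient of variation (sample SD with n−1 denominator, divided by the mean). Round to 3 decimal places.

0.148

n = 11, Σ = 7431, M = 675.5455
Σ(x−M)² = 99778.727; s = √(99778.727/10) = 99.8893
CV = 99.8893 / 675.5455 = 0.14786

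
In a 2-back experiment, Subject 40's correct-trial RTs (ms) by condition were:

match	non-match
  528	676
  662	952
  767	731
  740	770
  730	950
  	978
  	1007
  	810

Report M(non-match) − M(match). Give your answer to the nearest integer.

M(match) = 3427/5 = 685.400
M(non-match) = 6874/8 = 859.250
Difference = 859.250 − 685.400 = 173.850 ms

174 ms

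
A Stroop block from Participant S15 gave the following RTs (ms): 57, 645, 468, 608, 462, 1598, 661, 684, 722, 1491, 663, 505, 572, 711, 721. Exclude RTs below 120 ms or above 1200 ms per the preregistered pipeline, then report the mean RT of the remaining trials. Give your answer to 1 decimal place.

618.5 ms

Excluded: 57, 1491, 1598
Retained (n=12): Σ = 7422
Mean = 7422/12 = 618.5000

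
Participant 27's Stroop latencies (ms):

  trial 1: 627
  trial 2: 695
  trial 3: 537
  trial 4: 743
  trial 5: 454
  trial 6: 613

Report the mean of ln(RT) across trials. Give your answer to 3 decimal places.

6.403

ln(RT): 6.4409, 6.5439, 6.2860, 6.6107, 6.1181, 6.4184
Σ ln(RT) = 38.4180
Mean = 38.4180/6 = 6.40300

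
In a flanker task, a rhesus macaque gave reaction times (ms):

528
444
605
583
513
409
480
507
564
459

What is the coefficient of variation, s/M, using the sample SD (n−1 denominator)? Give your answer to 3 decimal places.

0.124

n = 10, Σ = 5092, M = 509.2000
Σ(x−M)² = 35663.600; s = √(35663.600/9) = 62.9494
CV = 62.9494 / 509.2000 = 0.12362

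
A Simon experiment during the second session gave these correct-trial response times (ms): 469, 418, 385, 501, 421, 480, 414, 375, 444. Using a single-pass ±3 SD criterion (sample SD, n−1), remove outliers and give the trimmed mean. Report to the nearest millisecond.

434 ms

n = 9, ΣRT = 3907, M = 434.111
Σ(x−M)² = 14636.89; s = √(14636.89/8) = 42.774
Cutoffs: 434.111 ± 3·42.774 → [305.8, 562.4]
No RTs fall outside the cutoffs; all 9 retained. Mean = 3907/9 = 434.111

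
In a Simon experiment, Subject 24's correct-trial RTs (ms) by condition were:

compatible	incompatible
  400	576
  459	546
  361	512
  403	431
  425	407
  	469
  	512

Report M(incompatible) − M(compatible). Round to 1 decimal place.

83.7 ms

M(compatible) = 2048/5 = 409.600
M(incompatible) = 3453/7 = 493.286
Difference = 493.286 − 409.600 = 83.686 ms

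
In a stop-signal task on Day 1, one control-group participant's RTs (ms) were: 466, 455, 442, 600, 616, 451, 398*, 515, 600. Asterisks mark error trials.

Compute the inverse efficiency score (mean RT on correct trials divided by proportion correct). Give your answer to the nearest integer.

583 ms

Correct trials (n=8): 466, 455, 442, 600, 616, 451, 515, 600
Mean correct RT = 4145/8 = 518.1250 ms
Proportion correct = 8/9
IES = 518.1250 / (8/9) = 582.891 ms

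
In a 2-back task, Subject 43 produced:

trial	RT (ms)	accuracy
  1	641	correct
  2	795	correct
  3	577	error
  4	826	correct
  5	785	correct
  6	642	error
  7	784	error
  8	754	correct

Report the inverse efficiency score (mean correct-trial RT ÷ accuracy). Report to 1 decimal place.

1216.3 ms

Correct trials (n=5): 641, 795, 826, 785, 754
Mean correct RT = 3801/5 = 760.2000 ms
Proportion correct = 5/8
IES = 760.2000 / (5/8) = 1216.320 ms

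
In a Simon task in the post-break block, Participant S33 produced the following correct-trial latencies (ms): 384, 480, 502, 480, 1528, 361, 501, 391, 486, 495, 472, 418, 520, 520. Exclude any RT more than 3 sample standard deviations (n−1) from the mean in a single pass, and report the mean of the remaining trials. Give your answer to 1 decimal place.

462.3 ms

n = 14, ΣRT = 7538, M = 538.429
Σ(x−M)² = 1090101.43; s = √(1090101.43/13) = 289.575
Cutoffs: 538.429 ± 3·289.575 → [-330.3, 1407.2]
Outside: 1528 → excluded.
Retained (n=13): Σ = 6010, mean = 6010/13 = 462.308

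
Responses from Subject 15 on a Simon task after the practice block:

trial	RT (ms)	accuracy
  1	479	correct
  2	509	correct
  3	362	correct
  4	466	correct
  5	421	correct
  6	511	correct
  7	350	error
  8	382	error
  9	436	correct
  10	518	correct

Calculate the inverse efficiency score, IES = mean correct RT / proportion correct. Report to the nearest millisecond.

Correct trials (n=8): 479, 509, 362, 466, 421, 511, 436, 518
Mean correct RT = 3702/8 = 462.7500 ms
Proportion correct = 8/10
IES = 462.7500 / (8/10) = 578.438 ms

578 ms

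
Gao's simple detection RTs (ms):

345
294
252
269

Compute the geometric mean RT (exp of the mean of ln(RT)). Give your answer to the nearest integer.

ln(RT): 5.8435, 5.6836, 5.5294, 5.5947
Mean ln(RT) = 22.6513/4 = 5.66282
Geometric mean = exp(5.66282) = 287.96 ms

288 ms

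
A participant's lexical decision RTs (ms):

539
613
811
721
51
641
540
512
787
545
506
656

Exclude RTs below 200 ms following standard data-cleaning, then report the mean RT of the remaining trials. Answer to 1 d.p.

Excluded: 51
Retained (n=11): Σ = 6871
Mean = 6871/11 = 624.6364

624.6 ms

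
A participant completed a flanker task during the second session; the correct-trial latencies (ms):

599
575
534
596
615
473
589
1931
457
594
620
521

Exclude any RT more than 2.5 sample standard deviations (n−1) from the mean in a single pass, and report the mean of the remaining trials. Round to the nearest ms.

561 ms

n = 12, ΣRT = 8104, M = 675.333
Σ(x−M)² = 1752058.67; s = √(1752058.67/11) = 399.097
Cutoffs: 675.333 ± 2.5·399.097 → [-322.4, 1673.1]
Outside: 1931 → excluded.
Retained (n=11): Σ = 6173, mean = 6173/11 = 561.182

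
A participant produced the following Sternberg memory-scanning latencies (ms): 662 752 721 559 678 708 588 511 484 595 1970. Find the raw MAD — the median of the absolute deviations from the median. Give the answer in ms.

74 ms

Sorted: 484, 511, 559, 588, 595, 662, 678, 708, 721, 752, 1970 → median = 662
|x − 662|: 0, 90, 59, 103, 16, 46, 74, 151, 178, 67, 1308
Sorted deviations: 0, 16, 46, 59, 67, 74, 90, 103, 151, 178, 1308 → MAD = 74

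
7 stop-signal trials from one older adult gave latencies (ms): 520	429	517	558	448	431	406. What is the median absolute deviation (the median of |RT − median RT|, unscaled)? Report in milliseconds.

42 ms

Sorted: 406, 429, 431, 448, 517, 520, 558 → median = 448
|x − 448|: 72, 19, 69, 110, 0, 17, 42
Sorted deviations: 0, 17, 19, 42, 69, 72, 110 → MAD = 42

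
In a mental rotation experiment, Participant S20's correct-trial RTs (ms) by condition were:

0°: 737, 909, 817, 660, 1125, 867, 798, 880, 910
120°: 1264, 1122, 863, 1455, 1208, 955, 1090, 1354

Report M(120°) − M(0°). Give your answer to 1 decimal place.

308.0 ms

M(0°) = 7703/9 = 855.889
M(120°) = 9311/8 = 1163.875
Difference = 1163.875 − 855.889 = 307.986 ms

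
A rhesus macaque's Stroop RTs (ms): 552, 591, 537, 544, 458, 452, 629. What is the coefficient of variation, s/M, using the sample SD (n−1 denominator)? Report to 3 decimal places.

0.120

n = 7, Σ = 3763, M = 537.5714
Σ(x−M)² = 25117.714; s = √(25117.714/6) = 64.7015
CV = 64.7015 / 537.5714 = 0.12036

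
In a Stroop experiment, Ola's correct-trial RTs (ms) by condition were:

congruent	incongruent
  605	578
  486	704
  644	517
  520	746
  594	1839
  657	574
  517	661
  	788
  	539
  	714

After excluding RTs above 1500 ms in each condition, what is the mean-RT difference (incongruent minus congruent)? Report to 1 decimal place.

72.1 ms

incongruent: exclude 1839
M(congruent) = 4023/7 = 574.714
M(incongruent) = 5821/9 = 646.778
Difference = 646.778 − 574.714 = 72.063 ms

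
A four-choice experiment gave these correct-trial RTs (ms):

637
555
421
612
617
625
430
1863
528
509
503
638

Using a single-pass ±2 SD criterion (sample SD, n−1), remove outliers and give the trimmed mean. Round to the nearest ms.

552 ms

n = 12, ΣRT = 7938, M = 661.500
Σ(x−M)² = 1639493.00; s = √(1639493.00/11) = 386.063
Cutoffs: 661.500 ± 2·386.063 → [-110.6, 1433.6]
Outside: 1863 → excluded.
Retained (n=11): Σ = 6075, mean = 6075/11 = 552.273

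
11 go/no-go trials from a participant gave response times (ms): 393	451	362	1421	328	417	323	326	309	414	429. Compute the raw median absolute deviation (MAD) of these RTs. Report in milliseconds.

Sorted: 309, 323, 326, 328, 362, 393, 414, 417, 429, 451, 1421 → median = 393
|x − 393|: 0, 58, 31, 1028, 65, 24, 70, 67, 84, 21, 36
Sorted deviations: 0, 21, 24, 31, 36, 58, 65, 67, 70, 84, 1028 → MAD = 58

58 ms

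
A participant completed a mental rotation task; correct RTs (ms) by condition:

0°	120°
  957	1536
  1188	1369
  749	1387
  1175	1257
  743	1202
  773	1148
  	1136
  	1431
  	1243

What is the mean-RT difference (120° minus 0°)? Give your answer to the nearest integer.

M(0°) = 5585/6 = 930.833
M(120°) = 11709/9 = 1301.000
Difference = 1301.000 − 930.833 = 370.167 ms

370 ms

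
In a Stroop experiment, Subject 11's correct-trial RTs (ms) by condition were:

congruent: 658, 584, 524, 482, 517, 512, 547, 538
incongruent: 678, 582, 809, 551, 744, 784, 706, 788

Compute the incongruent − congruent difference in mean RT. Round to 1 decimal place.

M(congruent) = 4362/8 = 545.250
M(incongruent) = 5642/8 = 705.250
Difference = 705.250 − 545.250 = 160.000 ms

160.0 ms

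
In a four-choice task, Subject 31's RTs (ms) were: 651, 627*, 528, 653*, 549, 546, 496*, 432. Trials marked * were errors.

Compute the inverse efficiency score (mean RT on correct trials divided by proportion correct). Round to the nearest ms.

Correct trials (n=5): 651, 528, 549, 546, 432
Mean correct RT = 2706/5 = 541.2000 ms
Proportion correct = 5/8
IES = 541.2000 / (5/8) = 865.920 ms

866 ms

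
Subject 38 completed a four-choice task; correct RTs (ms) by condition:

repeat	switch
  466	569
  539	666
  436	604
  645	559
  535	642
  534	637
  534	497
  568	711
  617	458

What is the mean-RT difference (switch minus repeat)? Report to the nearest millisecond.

52 ms

M(repeat) = 4874/9 = 541.556
M(switch) = 5343/9 = 593.667
Difference = 593.667 − 541.556 = 52.111 ms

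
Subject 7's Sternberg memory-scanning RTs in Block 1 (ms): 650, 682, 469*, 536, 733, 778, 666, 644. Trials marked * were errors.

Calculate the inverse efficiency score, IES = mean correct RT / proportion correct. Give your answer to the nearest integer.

Correct trials (n=7): 650, 682, 536, 733, 778, 666, 644
Mean correct RT = 4689/7 = 669.8571 ms
Proportion correct = 7/8
IES = 669.8571 / (7/8) = 765.551 ms

766 ms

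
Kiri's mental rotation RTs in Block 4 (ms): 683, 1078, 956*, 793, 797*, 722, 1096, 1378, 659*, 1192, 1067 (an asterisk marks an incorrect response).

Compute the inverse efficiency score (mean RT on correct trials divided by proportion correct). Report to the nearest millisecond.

1377 ms

Correct trials (n=8): 683, 1078, 793, 722, 1096, 1378, 1192, 1067
Mean correct RT = 8009/8 = 1001.1250 ms
Proportion correct = 8/11
IES = 1001.1250 / (8/11) = 1376.547 ms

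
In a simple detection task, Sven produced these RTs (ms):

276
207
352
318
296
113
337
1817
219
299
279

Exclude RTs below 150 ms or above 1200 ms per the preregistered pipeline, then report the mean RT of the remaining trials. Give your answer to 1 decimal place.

287.0 ms

Excluded: 113, 1817
Retained (n=9): Σ = 2583
Mean = 2583/9 = 287.0000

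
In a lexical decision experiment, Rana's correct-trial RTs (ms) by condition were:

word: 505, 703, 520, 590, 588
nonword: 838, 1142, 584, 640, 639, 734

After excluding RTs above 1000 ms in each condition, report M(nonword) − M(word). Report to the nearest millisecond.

106 ms

nonword: exclude 1142
M(word) = 2906/5 = 581.200
M(nonword) = 3435/5 = 687.000
Difference = 687.000 − 581.200 = 105.800 ms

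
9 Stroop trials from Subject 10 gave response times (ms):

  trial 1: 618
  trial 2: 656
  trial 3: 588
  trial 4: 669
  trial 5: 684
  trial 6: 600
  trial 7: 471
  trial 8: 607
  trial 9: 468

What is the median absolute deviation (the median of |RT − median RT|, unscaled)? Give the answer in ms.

49 ms

Sorted: 468, 471, 588, 600, 607, 618, 656, 669, 684 → median = 607
|x − 607|: 11, 49, 19, 62, 77, 7, 136, 0, 139
Sorted deviations: 0, 7, 11, 19, 49, 62, 77, 136, 139 → MAD = 49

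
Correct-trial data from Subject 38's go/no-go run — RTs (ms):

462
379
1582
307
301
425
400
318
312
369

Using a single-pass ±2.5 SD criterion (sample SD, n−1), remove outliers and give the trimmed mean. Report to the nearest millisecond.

n = 10, ΣRT = 4855, M = 485.500
Σ(x−M)² = 1362810.50; s = √(1362810.50/9) = 389.132
Cutoffs: 485.500 ± 2.5·389.132 → [-487.3, 1458.3]
Outside: 1582 → excluded.
Retained (n=9): Σ = 3273, mean = 3273/9 = 363.667

364 ms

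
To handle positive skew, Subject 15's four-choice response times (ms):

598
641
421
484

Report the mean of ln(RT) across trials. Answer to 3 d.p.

ln(RT): 6.3936, 6.4630, 6.0426, 6.1821
Σ ln(RT) = 25.0813
Mean = 25.0813/4 = 6.27033

6.270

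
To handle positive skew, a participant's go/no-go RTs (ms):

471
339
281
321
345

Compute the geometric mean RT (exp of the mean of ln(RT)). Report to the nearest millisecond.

346 ms

ln(RT): 6.1549, 5.8260, 5.6384, 5.7714, 5.8435
Mean ln(RT) = 29.2342/5 = 5.84684
Geometric mean = exp(5.84684) = 346.14 ms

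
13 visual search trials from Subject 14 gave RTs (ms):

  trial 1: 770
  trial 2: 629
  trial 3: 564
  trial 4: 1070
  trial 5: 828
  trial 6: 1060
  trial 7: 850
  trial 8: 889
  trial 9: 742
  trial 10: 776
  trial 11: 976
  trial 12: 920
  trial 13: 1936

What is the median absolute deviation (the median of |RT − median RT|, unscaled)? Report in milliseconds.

108 ms

Sorted: 564, 629, 742, 770, 776, 828, 850, 889, 920, 976, 1060, 1070, 1936 → median = 850
|x − 850|: 80, 221, 286, 220, 22, 210, 0, 39, 108, 74, 126, 70, 1086
Sorted deviations: 0, 22, 39, 70, 74, 80, 108, 126, 210, 220, 221, 286, 1086 → MAD = 108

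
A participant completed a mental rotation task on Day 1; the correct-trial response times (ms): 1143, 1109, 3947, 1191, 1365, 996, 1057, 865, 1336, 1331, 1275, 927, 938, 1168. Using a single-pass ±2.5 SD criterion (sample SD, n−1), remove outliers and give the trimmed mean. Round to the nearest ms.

1131 ms

n = 14, ΣRT = 18648, M = 1332.000
Σ(x−M)² = 7700678.00; s = √(7700678.00/13) = 769.649
Cutoffs: 1332.000 ± 2.5·769.649 → [-592.1, 3256.1]
Outside: 3947 → excluded.
Retained (n=13): Σ = 14701, mean = 14701/13 = 1130.846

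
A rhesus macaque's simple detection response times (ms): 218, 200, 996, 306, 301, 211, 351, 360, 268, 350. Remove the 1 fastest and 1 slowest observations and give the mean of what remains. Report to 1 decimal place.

Sorted: 200, 211, 218, 268, 301, 306, 350, 351, 360, 996
Drop lowest 1 (200) and highest 1 (996)
Remaining (n=8): Σ = 2365, mean = 2365/8 = 295.625

295.6 ms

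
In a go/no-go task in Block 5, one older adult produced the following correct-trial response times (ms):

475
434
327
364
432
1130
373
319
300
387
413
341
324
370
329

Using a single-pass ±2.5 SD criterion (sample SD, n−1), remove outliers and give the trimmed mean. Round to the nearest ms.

n = 15, ΣRT = 6318, M = 421.200
Σ(x−M)² = 573414.40; s = √(573414.40/14) = 202.381
Cutoffs: 421.200 ± 2.5·202.381 → [-84.8, 927.2]
Outside: 1130 → excluded.
Retained (n=14): Σ = 5188, mean = 5188/14 = 370.571

371 ms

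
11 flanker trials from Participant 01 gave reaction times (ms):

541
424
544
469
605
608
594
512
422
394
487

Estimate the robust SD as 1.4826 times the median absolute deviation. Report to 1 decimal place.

121.6 ms

Sorted: 394, 422, 424, 469, 487, 512, 541, 544, 594, 605, 608 → median = 512
|x − 512| sorted: 0, 25, 29, 32, 43, 82, 88, 90, 93, 96, 118 → MAD = 82
Robust SD ≈ 1.4826 × 82 = 121.573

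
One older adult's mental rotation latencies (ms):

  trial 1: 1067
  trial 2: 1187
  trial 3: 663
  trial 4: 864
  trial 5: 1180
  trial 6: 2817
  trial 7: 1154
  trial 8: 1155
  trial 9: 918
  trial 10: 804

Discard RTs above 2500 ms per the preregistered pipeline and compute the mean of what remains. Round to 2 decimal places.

Excluded: 2817
Retained (n=9): Σ = 8992
Mean = 8992/9 = 999.1111

999.11 ms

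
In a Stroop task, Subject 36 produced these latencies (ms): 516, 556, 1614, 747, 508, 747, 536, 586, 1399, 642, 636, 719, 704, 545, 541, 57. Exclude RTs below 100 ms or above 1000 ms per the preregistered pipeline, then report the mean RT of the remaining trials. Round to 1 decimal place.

Excluded: 57, 1399, 1614
Retained (n=13): Σ = 7983
Mean = 7983/13 = 614.0769

614.1 ms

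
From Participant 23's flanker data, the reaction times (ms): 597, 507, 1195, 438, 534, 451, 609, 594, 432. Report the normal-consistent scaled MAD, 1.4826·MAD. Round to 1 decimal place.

111.2 ms

Sorted: 432, 438, 451, 507, 534, 594, 597, 609, 1195 → median = 534
|x − 534| sorted: 0, 27, 60, 63, 75, 83, 96, 102, 661 → MAD = 75
Robust SD ≈ 1.4826 × 75 = 111.195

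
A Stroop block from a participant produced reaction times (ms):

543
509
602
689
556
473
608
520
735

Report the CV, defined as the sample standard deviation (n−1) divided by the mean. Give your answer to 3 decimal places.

0.148

n = 9, Σ = 5235, M = 581.6667
Σ(x−M)² = 59184.000; s = √(59184.000/8) = 86.0116
CV = 86.0116 / 581.6667 = 0.14787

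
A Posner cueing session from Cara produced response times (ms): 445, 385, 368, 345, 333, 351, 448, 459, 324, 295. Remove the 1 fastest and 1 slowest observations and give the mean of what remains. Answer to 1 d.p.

Sorted: 295, 324, 333, 345, 351, 368, 385, 445, 448, 459
Drop lowest 1 (295) and highest 1 (459)
Remaining (n=8): Σ = 2999, mean = 2999/8 = 374.875

374.9 ms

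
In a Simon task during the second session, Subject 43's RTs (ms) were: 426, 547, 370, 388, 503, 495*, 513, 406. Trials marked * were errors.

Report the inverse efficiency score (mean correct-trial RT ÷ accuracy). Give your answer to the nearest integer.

515 ms

Correct trials (n=7): 426, 547, 370, 388, 503, 513, 406
Mean correct RT = 3153/7 = 450.4286 ms
Proportion correct = 7/8
IES = 450.4286 / (7/8) = 514.776 ms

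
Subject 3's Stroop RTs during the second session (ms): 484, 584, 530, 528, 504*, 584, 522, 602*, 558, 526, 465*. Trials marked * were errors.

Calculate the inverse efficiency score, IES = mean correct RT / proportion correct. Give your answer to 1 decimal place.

Correct trials (n=8): 484, 584, 530, 528, 584, 522, 558, 526
Mean correct RT = 4316/8 = 539.5000 ms
Proportion correct = 8/11
IES = 539.5000 / (8/11) = 741.812 ms

741.8 ms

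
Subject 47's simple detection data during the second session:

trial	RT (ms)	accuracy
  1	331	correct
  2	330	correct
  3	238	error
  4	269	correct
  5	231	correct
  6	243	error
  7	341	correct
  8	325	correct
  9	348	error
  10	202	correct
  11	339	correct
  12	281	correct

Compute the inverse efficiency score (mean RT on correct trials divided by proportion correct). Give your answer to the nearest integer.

Correct trials (n=9): 331, 330, 269, 231, 341, 325, 202, 339, 281
Mean correct RT = 2649/9 = 294.3333 ms
Proportion correct = 9/12
IES = 294.3333 / (9/12) = 392.444 ms

392 ms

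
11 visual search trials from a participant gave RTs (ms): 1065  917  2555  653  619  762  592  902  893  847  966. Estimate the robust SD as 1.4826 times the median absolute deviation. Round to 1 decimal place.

Sorted: 592, 619, 653, 762, 847, 893, 902, 917, 966, 1065, 2555 → median = 893
|x − 893| sorted: 0, 9, 24, 46, 73, 131, 172, 240, 274, 301, 1662 → MAD = 131
Robust SD ≈ 1.4826 × 131 = 194.221

194.2 ms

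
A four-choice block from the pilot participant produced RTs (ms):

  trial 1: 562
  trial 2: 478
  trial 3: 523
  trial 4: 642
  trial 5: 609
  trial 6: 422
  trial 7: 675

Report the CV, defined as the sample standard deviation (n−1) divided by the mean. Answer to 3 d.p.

0.163

n = 7, Σ = 3911, M = 558.7143
Σ(x−M)² = 49479.429; s = √(49479.429/6) = 90.8106
CV = 90.8106 / 558.7143 = 0.16254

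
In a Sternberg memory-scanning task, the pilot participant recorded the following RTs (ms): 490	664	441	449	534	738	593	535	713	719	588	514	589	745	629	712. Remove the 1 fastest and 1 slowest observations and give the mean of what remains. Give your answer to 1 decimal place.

Sorted: 441, 449, 490, 514, 534, 535, 588, 589, 593, 629, 664, 712, 713, 719, 738, 745
Drop lowest 1 (441) and highest 1 (745)
Remaining (n=14): Σ = 8467, mean = 8467/14 = 604.786

604.8 ms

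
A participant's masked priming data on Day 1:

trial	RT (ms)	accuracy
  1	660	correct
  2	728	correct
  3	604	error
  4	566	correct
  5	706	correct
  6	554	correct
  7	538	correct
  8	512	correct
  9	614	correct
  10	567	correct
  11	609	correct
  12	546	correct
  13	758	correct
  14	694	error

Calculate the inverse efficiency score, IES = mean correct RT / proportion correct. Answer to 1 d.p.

715.4 ms

Correct trials (n=12): 660, 728, 566, 706, 554, 538, 512, 614, 567, 609, 546, 758
Mean correct RT = 7358/12 = 613.1667 ms
Proportion correct = 12/14
IES = 613.1667 / (12/14) = 715.361 ms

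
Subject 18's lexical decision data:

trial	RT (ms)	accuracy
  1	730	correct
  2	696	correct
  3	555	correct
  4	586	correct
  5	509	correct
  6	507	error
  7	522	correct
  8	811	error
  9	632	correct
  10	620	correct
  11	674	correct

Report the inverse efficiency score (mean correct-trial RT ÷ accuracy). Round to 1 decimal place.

Correct trials (n=9): 730, 696, 555, 586, 509, 522, 632, 620, 674
Mean correct RT = 5524/9 = 613.7778 ms
Proportion correct = 9/11
IES = 613.7778 / (9/11) = 750.173 ms

750.2 ms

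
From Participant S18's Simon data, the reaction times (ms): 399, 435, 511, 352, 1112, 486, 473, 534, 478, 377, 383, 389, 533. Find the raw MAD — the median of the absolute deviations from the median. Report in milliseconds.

61 ms

Sorted: 352, 377, 383, 389, 399, 435, 473, 478, 486, 511, 533, 534, 1112 → median = 473
|x − 473|: 74, 38, 38, 121, 639, 13, 0, 61, 5, 96, 90, 84, 60
Sorted deviations: 0, 5, 13, 38, 38, 60, 61, 74, 84, 90, 96, 121, 639 → MAD = 61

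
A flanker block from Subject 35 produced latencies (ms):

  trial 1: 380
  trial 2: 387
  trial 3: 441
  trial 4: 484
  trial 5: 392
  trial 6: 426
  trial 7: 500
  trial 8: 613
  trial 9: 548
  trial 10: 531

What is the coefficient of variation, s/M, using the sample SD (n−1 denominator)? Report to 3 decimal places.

n = 10, Σ = 4702, M = 470.2000
Σ(x−M)² = 55199.600; s = √(55199.600/9) = 78.3153
CV = 78.3153 / 470.2000 = 0.16656

0.167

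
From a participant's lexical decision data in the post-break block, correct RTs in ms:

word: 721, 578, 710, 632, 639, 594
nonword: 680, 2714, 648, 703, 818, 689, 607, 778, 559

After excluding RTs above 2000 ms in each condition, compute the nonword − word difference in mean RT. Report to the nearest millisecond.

40 ms

nonword: exclude 2714
M(word) = 3874/6 = 645.667
M(nonword) = 5482/8 = 685.250
Difference = 685.250 − 645.667 = 39.583 ms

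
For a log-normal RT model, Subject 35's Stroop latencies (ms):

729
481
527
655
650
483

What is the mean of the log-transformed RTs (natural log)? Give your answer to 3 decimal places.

ln(RT): 6.5917, 6.1759, 6.2672, 6.4846, 6.4770, 6.1800
Σ ln(RT) = 38.1764
Mean = 38.1764/6 = 6.36273

6.363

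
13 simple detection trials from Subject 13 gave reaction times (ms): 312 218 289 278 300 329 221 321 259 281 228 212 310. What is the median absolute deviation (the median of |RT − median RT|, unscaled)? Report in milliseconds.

31 ms

Sorted: 212, 218, 221, 228, 259, 278, 281, 289, 300, 310, 312, 321, 329 → median = 281
|x − 281|: 31, 63, 8, 3, 19, 48, 60, 40, 22, 0, 53, 69, 29
Sorted deviations: 0, 3, 8, 19, 22, 29, 31, 40, 48, 53, 60, 63, 69 → MAD = 31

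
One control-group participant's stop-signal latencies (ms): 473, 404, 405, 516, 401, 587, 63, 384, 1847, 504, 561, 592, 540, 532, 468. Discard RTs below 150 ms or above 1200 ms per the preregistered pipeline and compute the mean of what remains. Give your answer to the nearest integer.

490 ms

Excluded: 63, 1847
Retained (n=13): Σ = 6367
Mean = 6367/13 = 489.7692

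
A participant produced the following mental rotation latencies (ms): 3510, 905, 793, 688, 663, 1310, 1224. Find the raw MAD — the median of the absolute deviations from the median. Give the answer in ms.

242 ms

Sorted: 663, 688, 793, 905, 1224, 1310, 3510 → median = 905
|x − 905|: 2605, 0, 112, 217, 242, 405, 319
Sorted deviations: 0, 112, 217, 242, 319, 405, 2605 → MAD = 242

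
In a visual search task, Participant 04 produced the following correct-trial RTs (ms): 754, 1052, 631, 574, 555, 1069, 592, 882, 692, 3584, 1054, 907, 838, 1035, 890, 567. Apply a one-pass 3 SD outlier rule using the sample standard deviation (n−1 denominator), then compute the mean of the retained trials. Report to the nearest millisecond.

n = 16, ΣRT = 15676, M = 979.750
Σ(x−M)² = 7768013.00; s = √(7768013.00/15) = 719.630
Cutoffs: 979.750 ± 3·719.630 → [-1179.1, 3138.6]
Outside: 3584 → excluded.
Retained (n=15): Σ = 12092, mean = 12092/15 = 806.133

806 ms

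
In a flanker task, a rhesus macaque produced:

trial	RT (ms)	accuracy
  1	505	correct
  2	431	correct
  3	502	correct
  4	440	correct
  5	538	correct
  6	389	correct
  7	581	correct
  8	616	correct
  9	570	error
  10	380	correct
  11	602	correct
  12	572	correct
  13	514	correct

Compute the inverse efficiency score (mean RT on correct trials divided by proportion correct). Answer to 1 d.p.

Correct trials (n=12): 505, 431, 502, 440, 538, 389, 581, 616, 380, 602, 572, 514
Mean correct RT = 6070/12 = 505.8333 ms
Proportion correct = 12/13
IES = 505.8333 / (12/13) = 547.986 ms

548.0 ms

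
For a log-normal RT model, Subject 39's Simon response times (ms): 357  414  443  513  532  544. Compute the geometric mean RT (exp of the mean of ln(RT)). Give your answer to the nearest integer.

462 ms

ln(RT): 5.8777, 6.0259, 6.0936, 6.2403, 6.2766, 6.2989
Mean ln(RT) = 36.8130/6 = 6.13551
Geometric mean = exp(6.13551) = 461.97 ms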